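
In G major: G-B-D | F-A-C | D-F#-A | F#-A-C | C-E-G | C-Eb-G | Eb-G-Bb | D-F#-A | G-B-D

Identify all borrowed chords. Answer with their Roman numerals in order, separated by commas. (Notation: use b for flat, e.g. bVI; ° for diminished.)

bVII, iv, bVI

The diatonic triads in G major are G, Am, Bm, C, D, Em, F#dim. G–B–D = G, D–F#–A = D, F#–A–C = F#dim and C–E–G = C are all diatonic. F–A–C doesn't fit — on degree 7 G major would have F#dim (vii°). F is the degree-7 chord of G minor, so it is the borrowed bVII. C–Eb–G is not: scale degree 4 in G major carries C (IV). In G minor the chord on that degree is Cm, so here it functions as iv, borrowed from the parallel minor. Eb–G–Bb is not: scale degree 6 in G major carries Em (vi). In G minor the chord on that degree is Eb, so here it functions as bVI, borrowed from the parallel minor.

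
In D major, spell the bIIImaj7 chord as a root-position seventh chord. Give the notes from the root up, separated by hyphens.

Scale degree 3 in D major is F#. bIIImaj7 uses the lowered form, F, taken from D minor. In D minor the chord on F is F–A–C–E.

F-A-C-E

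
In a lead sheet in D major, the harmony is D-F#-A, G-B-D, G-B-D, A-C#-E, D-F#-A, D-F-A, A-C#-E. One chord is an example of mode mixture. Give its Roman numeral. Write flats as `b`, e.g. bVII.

i

D major has the diatonic set D, Em, F#m, G, A, Bm, C#dim. D–F#–A = D, G–B–D = G and A–C#–E = A are all diatonic. But D–F–A is foreign: the diatonic I on degree 1 is D, whereas Dm comes from D minor. It is labeled i.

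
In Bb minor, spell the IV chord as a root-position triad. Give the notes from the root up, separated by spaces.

Eb G Bb

The root, Eb, is scale degree 4 — the same note in Bb minor and Bb major; only the chord quality changes. In Bb major the chord on Eb is Eb–G–Bb.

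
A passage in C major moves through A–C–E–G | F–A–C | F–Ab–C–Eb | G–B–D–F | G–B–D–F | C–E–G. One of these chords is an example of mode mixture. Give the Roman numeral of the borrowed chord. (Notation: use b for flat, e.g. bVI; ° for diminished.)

iv7

The diatonic triads in C major are C, Dm, Em, F, G, Am, Bdim. A–C–E–G = Am7, F–A–C = F, G–B–D–F = G7 and C–E–G = C all belong to that set. F–Ab–C–Eb is not: scale degree 4 in C major carries F (IV). In C minor the chord on that degree is Fm7, so here it functions as iv7, borrowed from the parallel minor.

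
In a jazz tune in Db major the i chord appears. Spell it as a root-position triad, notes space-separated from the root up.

The root, Db, is scale degree 1 — the same note in Db major and Db minor; only the chord quality changes. Stacking thirds in Db minor on Db gives Db–Fb–Ab.

Db Fb Ab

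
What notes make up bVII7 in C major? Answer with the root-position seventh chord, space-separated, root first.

Bb D F Ab

Scale degree 7 in C major is B. bVII7 uses the lowered form, Bb, taken from C minor. Stacking thirds in C minor on Bb gives Bb–D–F–Ab.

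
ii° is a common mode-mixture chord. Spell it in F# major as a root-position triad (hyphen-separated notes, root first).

The root, G#, is scale degree 2 — the same note in F# major and F# minor; only the chord quality changes. In F# minor the chord on G# is G#–B–D.

G#-B-D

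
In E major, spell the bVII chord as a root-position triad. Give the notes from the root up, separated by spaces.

D F# A

Scale degree 7 in E major is D#. bVII uses the lowered form, D, taken from E minor. In E minor the chord on D is D–F#–A.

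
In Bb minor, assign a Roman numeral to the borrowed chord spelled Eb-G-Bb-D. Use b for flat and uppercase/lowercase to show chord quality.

IVmaj7

Eb is scale degree 4 in Bb minor. Diatonically Bb minor has Ebm (iv) on that degree; Eb–G–Bb–D is instead the major-seventh chord native to Bb major, so it takes the label IVmaj7.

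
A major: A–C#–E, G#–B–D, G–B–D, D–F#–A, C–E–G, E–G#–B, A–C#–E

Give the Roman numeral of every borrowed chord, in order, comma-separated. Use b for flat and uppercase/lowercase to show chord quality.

The diatonic triads in A major are A, Bm, C#m, D, E, F#m, G#dim. A–C#–E = A, G#–B–D = G#dim, D–F#–A = D and E–G#–B = E all belong to that set. But G–B–D is foreign: the diatonic vii° on degree 7 is G#dim, whereas G comes from A minor. It is labeled bVII. C–E–G is not: scale degree 3 in A major carries C#m (iii). In A minor the chord on that degree is C, so here it functions as bIII, borrowed from the parallel minor.

bVII, bIII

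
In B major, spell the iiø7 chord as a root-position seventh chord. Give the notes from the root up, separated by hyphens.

iiø7 is built on scale degree 2, which is C# in both B major and its parallel. Building the half-diminished-seventh chord from the parallel minor on C#: C#–E–G–B.

C#-E-G-B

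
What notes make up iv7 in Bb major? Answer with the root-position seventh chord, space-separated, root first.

iv7 is built on scale degree 4, which is Eb in both Bb major and its parallel. Stacking thirds in Bb minor on Eb gives Eb–Gb–Bb–Db.

Eb Gb Bb Db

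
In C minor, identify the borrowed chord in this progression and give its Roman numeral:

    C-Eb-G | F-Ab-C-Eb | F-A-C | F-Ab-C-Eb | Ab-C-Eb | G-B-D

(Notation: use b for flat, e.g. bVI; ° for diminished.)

C minor has the diatonic set Cm, Ddim, Eb, Fm, G, Ab, Bb (with V from harmonic minor). C–Eb–G = Cm, F–Ab–C–Eb = Fm7, Ab–C–Eb = Ab and G–B–D = G all belong to that set. F–A–C doesn't fit — on degree 4 C minor would have Fm (iv). F is the degree-4 chord of C major, so it is the borrowed IV.

IV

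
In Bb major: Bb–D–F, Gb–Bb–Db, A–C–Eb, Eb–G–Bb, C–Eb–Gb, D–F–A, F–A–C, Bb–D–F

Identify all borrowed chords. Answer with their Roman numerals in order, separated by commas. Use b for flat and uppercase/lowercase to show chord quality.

bVI, ii°

The diatonic triads in Bb major are Bb, Cm, Dm, Eb, F, Gm, Adim. Bb–D–F = Bb, A–C–Eb = Adim, Eb–G–Bb = Eb, D–F–A = Dm and F–A–C = F are all diatonic. Gb–Bb–Db doesn't fit — on degree 6 Bb major would have Gm (vi). Gb is the degree-6 chord of Bb minor, so it is the borrowed bVI. But C–Eb–Gb is foreign: the diatonic ii on degree 2 is Cm, whereas Cdim comes from Bb minor. It is labeled ii°.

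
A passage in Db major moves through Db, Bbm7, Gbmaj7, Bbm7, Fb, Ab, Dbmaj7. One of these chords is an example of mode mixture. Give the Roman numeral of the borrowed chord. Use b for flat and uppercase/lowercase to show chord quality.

The diatonic triads in Db major are Db, Ebm, Fm, Gb, Ab, Bbm, Cdim. Db, Bbm7, Gbmaj7, Ab and Dbmaj7 are all diatonic. Fb (Fb–Ab–Cb) doesn't fit — on degree 3 Db major would have Fm (iii). Fb is the degree-3 chord of Db minor, so it is the borrowed bIII.

bIII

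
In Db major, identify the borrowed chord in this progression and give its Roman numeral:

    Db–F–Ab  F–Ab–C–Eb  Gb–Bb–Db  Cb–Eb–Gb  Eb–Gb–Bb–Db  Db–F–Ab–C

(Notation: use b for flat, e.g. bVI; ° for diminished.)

In Db major the diatonic chords are Db, Ebm, Fm, Gb, Ab, Bbm, Cdim. Db–F–Ab = Db, F–Ab–C–Eb = Fm7, Gb–Bb–Db = Gb, Eb–Gb–Bb–Db = Ebm7 and Db–F–Ab–C = Dbmaj7 are all diatonic. Cb–Eb–Gb is not: scale degree 7 in Db major carries Cdim (vii°). In Db minor the chord on that degree is Cb, so here it functions as bVII, borrowed from the parallel minor.

bVII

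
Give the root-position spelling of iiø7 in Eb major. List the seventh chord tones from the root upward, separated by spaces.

F Ab Cb Eb

The root, F, is scale degree 2 — the same note in Eb major and Eb minor; only the chord quality changes. Building the half-diminished-seventh chord from the parallel minor on F: F–Ab–Cb–Eb.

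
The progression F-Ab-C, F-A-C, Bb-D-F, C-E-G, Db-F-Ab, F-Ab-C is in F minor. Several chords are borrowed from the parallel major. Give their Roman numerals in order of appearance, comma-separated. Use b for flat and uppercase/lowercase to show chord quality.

In F minor (with V from harmonic minor) the diatonic chords are Fm, Gdim, Ab, Bbm, C, Db, Eb. F–Ab–C = Fm, C–E–G = C and Db–F–Ab = Db are all diatonic. But F–A–C is foreign: the diatonic i on degree 1 is Fm, whereas F comes from F major. It is labeled I. Bb–D–F doesn't fit — on degree 4 F minor would have Bbm (iv). Bb is the degree-4 chord of F major, so it is the borrowed IV.

I, IV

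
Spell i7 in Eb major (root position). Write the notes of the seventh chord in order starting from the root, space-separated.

The root, Eb, is scale degree 1 — the same note in Eb major and Eb minor; only the chord quality changes. Stacking thirds in Eb minor on Eb gives Eb–Gb–Bb–Db.

Eb Gb Bb Db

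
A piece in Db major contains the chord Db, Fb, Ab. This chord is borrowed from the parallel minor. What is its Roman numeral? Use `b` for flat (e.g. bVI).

The root Db is the diatonic 1st degree of Db major; the borrowing shows in the chord quality. Diatonically Db major has Db (I) on that degree; Db–Fb–Ab is instead the minor chord native to Db minor, so it takes the label i.

i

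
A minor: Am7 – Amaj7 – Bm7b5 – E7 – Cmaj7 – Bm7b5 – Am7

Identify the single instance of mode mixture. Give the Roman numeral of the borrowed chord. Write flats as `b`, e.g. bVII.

Imaj7

A minor has the diatonic set Am, Bdim, C, Dm, E, F, G (with V from harmonic minor). Am7, Bm7b5, E7 and Cmaj7 all belong to that set. Amaj7 (A–C#–E–G#) is not: scale degree 1 in A minor carries Am (i). In A major the chord on that degree is Amaj7, so here it functions as Imaj7, borrowed from the parallel major.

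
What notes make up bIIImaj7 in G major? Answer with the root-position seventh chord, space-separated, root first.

Bb D F A

Scale degree 3 in G major is B. bIIImaj7 uses the lowered form, Bb, taken from G minor. In G minor the chord on Bb is Bb–D–F–A.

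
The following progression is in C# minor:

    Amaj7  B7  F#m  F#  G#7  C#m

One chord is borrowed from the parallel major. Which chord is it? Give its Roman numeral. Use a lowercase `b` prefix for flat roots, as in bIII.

C# minor has the diatonic set C#m, D#dim, E, F#m, G#, A, B (with V from harmonic minor). Amaj7, B7, F#m, G#7 and C#m all belong to that set. F# (F#–A#–C#) doesn't fit — on degree 4 C# minor would have F#m (iv). F# is the degree-4 chord of C# major, so it is the borrowed IV.

IV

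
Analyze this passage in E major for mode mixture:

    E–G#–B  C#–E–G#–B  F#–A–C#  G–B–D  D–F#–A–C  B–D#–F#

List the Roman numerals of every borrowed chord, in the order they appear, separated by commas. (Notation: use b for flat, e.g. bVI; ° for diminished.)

bIII, bVII7

E major has the diatonic set E, F#m, G#m, A, B, C#m, D#dim. Of the given chords, E–G#–B = E, C#–E–G#–B = C#m7, F#–A–C# = F#m and B–D#–F# = B are diatonic. G–B–D is not: scale degree 3 in E major carries G#m (iii). In E minor the chord on that degree is G, so here it functions as bIII, borrowed from the parallel minor. But D–F#–A–C is foreign: the diatonic vii° on degree 7 is D#dim, whereas D7 comes from E minor. It is labeled bVII7.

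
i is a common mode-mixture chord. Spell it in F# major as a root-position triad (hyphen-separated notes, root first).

F#-A-C#

i is built on scale degree 1, which is F# in both F# major and its parallel. Stacking thirds in F# minor on F# gives F#–A–C#.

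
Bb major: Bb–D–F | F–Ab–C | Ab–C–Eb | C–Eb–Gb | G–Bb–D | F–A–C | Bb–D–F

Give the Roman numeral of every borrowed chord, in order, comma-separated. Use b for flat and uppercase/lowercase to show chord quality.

In Bb major the diatonic chords are Bb, Cm, Dm, Eb, F, Gm, Adim. Bb–D–F = Bb, G–Bb–D = Gm and F–A–C = F all belong to that set. But F–Ab–C is foreign: the diatonic V on degree 5 is F, whereas Fm comes from Bb minor. It is labeled v. But Ab–C–Eb is foreign: the diatonic vii° on degree 7 is Adim, whereas Ab comes from Bb minor. It is labeled bVII. But C–Eb–Gb is foreign: the diatonic ii on degree 2 is Cm, whereas Cdim comes from Bb minor. It is labeled ii°.

v, bVII, ii°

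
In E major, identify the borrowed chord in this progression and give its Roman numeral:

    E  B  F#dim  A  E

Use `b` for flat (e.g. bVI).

In E major the diatonic chords are E, F#m, G#m, A, B, C#m, D#dim. E, B and A are all diatonic. F#dim (F#–A–C) is not: scale degree 2 in E major carries F#m (ii). In E minor the chord on that degree is F#dim, so here it functions as ii°, borrowed from the parallel minor.

ii°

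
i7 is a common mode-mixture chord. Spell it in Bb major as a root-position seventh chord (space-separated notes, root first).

Bb Db F Ab

The root, Bb, is scale degree 1 — the same note in Bb major and Bb minor; only the chord quality changes. Stacking thirds in Bb minor on Bb gives Bb–Db–F–Ab.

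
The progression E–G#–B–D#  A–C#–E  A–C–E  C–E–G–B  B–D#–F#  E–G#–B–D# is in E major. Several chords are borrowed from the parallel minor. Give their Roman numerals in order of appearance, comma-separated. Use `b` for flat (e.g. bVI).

In E major the diatonic chords are E, F#m, G#m, A, B, C#m, D#dim. E–G#–B–D# = Emaj7, A–C#–E = A and B–D#–F# = B are all diatonic. But A–C–E is foreign: the diatonic IV on degree 4 is A, whereas Am comes from E minor. It is labeled iv. But C–E–G–B is foreign: the diatonic vi on degree 6 is C#m, whereas Cmaj7 comes from E minor. It is labeled bVImaj7.

iv, bVImaj7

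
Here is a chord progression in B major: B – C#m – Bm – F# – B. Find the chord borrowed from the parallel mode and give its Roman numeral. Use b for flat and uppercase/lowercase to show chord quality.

B major has the diatonic set B, C#m, D#m, E, F#, G#m, A#dim. Of the given chords, B, C#m and F# are diatonic. Bm (B–D–F#) is not: scale degree 1 in B major carries B (I). In B minor the chord on that degree is Bm, so here it functions as i, borrowed from the parallel minor.

i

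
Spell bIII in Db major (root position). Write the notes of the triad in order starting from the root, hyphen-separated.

Scale degree 3 in Db major is F. bIII uses the lowered form, Fb, taken from Db minor. In Db minor the chord on Fb is Fb–Ab–Cb.

Fb-Ab-Cb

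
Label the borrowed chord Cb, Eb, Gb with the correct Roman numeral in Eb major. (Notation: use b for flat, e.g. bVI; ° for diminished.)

bVI

Cb is the lowered form of scale degree 6 in Eb major (the diatonic degree 6 is C). The diatonic chord on degree 6 would be Cm (vi), but Cb–Eb–Gb is the major chord from Eb minor. As a borrowed chord it is labeled bVI.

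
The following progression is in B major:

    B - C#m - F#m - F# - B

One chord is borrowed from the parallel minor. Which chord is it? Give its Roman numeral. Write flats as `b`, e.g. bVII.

The diatonic triads in B major are B, C#m, D#m, E, F#, G#m, A#dim. B, C#m and F# are all diatonic. F#m (F#–A–C#) is not: scale degree 5 in B major carries F# (V). In B minor the chord on that degree is F#m, so here it functions as v, borrowed from the parallel minor.

v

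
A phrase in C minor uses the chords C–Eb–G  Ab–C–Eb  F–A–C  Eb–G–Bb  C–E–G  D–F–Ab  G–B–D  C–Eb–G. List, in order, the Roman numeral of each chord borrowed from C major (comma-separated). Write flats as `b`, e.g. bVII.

C minor has the diatonic set Cm, Ddim, Eb, Fm, G, Ab, Bb (with V from harmonic minor). C–Eb–G = Cm, Ab–C–Eb = Ab, Eb–G–Bb = Eb, D–F–Ab = Ddim and G–B–D = G are all diatonic. F–A–C is not: scale degree 4 in C minor carries Fm (iv). In C major the chord on that degree is F, so here it functions as IV, borrowed from the parallel major. But C–E–G is foreign: the diatonic i on degree 1 is Cm, whereas C comes from C major. It is labeled I.

IV, I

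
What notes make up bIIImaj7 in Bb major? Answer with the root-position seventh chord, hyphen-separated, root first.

Db-F-Ab-C

The root of bIIImaj7 is the lowered 3rd degree: D becomes Db. Stacking thirds in Bb minor on Db gives Db–F–Ab–C.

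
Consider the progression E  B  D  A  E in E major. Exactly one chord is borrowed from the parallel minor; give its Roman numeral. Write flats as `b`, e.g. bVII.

bVII

E major has the diatonic set E, F#m, G#m, A, B, C#m, D#dim. E, B and A are all diatonic. D (D–F#–A) is not: scale degree 7 in E major carries D#dim (vii°). In E minor the chord on that degree is D, so here it functions as bVII, borrowed from the parallel minor.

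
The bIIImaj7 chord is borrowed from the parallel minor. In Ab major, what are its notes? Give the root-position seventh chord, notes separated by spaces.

bIIImaj7 is built on the lowered scale degree 3. In Ab major degree 3 is C; lowered it becomes Cb. In Ab minor the chord on Cb is Cb–Eb–Gb–Bb.

Cb Eb Gb Bb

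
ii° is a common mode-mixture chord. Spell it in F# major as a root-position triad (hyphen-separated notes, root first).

G#-B-D

ii° is built on scale degree 2, which is G# in both F# major and its parallel. Stacking thirds in F# minor on G# gives G#–B–D.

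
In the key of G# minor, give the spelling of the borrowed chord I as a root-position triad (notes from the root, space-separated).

I is built on scale degree 1, which is G# in both G# minor and its parallel. In G# major the chord on G# is G#–B#–D#.

G# B# D#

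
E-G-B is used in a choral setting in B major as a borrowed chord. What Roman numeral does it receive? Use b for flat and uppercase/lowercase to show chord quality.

iv

E is scale degree 4 in B major. The diatonic chord on degree 4 would be E (IV), but E–G–B is the minor chord from B minor. As a borrowed chord it is labeled iv.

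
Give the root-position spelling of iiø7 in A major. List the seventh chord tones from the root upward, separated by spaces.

B D F A

iiø7 is built on scale degree 2, which is B in both A major and its parallel. Building the half-diminished-seventh chord from the parallel minor on B: B–D–F–A.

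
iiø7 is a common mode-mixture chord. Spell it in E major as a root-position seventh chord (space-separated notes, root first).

F# A C E

The root, F#, is scale degree 2 — the same note in E major and E minor; only the chord quality changes. Stacking thirds in E minor on F# gives F#–A–C–E.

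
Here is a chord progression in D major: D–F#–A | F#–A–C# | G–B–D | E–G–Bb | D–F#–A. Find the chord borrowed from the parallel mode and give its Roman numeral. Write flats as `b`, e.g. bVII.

D major has the diatonic set D, Em, F#m, G, A, Bm, C#dim. D–F#–A = D, F#–A–C# = F#m and G–B–D = G are all diatonic. E–G–Bb doesn't fit — on degree 2 D major would have Em (ii). Edim is the degree-2 chord of D minor, so it is the borrowed ii°.

ii°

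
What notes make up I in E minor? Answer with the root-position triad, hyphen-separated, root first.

E-G#-B

I is built on scale degree 1, which is E in both E minor and its parallel. Stacking thirds in E major on E gives E–G#–B.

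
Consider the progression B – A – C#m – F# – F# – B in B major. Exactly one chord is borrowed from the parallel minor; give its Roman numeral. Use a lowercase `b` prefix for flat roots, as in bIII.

In B major the diatonic chords are B, C#m, D#m, E, F#, G#m, A#dim. B, C#m and F# all belong to that set. But A (A–C#–E) is foreign: the diatonic vii° on degree 7 is A#dim, whereas A comes from B minor. It is labeled bVII.

bVII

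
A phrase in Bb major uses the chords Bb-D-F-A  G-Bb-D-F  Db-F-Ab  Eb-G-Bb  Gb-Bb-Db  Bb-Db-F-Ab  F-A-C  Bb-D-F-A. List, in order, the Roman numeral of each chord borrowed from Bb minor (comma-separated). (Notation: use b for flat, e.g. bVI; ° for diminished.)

bIII, bVI, i7

Bb major has the diatonic set Bb, Cm, Dm, Eb, F, Gm, Adim. Of the given chords, Bb–D–F–A = Bbmaj7, G–Bb–D–F = Gm7, Eb–G–Bb = Eb and F–A–C = F are diatonic. But Db–F–Ab is foreign: the diatonic iii on degree 3 is Dm, whereas Db comes from Bb minor. It is labeled bIII. But Gb–Bb–Db is foreign: the diatonic vi on degree 6 is Gm, whereas Gb comes from Bb minor. It is labeled bVI. But Bb–Db–F–Ab is foreign: the diatonic I on degree 1 is Bb, whereas Bbm7 comes from Bb minor. It is labeled i7.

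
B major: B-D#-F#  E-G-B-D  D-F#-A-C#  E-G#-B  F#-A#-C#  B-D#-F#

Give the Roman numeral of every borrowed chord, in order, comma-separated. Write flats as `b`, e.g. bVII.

iv7, bIIImaj7

B major has the diatonic set B, C#m, D#m, E, F#, G#m, A#dim. B–D#–F# = B, E–G#–B = E and F#–A#–C# = F# are all diatonic. E–G–B–D doesn't fit — on degree 4 B major would have E (IV). Em7 is the degree-4 chord of B minor, so it is the borrowed iv7. D–F#–A–C# doesn't fit — on degree 3 B major would have D#m (iii). Dmaj7 is the degree-3 chord of B minor, so it is the borrowed bIIImaj7.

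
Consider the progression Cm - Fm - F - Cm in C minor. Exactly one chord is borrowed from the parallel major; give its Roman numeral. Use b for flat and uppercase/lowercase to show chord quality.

IV

C minor has the diatonic set Cm, Ddim, Eb, Fm, G, Ab, Bb (with V from harmonic minor). Cm and Fm are both diatonic. But F (F–A–C) is foreign: the diatonic iv on degree 4 is Fm, whereas F comes from C major. It is labeled IV.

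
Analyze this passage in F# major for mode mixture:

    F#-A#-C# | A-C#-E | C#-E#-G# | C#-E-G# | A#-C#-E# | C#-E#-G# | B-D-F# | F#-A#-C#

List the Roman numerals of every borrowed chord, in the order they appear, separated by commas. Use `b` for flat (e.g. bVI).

bIII, v, iv

F# major has the diatonic set F#, G#m, A#m, B, C#, D#m, E#dim. F#–A#–C# = F#, C#–E#–G# = C# and A#–C#–E# = A#m all belong to that set. But A–C#–E is foreign: the diatonic iii on degree 3 is A#m, whereas A comes from F# minor. It is labeled bIII. C#–E–G# is not: scale degree 5 in F# major carries C# (V). In F# minor the chord on that degree is C#m, so here it functions as v, borrowed from the parallel minor. B–D–F# doesn't fit — on degree 4 F# major would have B (IV). Bm is the degree-4 chord of F# minor, so it is the borrowed iv.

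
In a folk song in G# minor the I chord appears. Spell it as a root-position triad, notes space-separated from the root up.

G# B# D#

The root, G#, is scale degree 1 — the same note in G# minor and G# major; only the chord quality changes. Stacking thirds in G# major on G# gives G#–B#–D#.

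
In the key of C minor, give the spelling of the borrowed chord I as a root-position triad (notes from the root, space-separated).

The root, C, is scale degree 1 — the same note in C minor and C major; only the chord quality changes. Building the major chord from the parallel major on C: C–E–G.

C E G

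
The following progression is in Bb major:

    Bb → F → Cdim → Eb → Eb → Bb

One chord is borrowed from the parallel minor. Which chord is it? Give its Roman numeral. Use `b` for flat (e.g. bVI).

Bb major has the diatonic set Bb, Cm, Dm, Eb, F, Gm, Adim. Of the given chords, Bb, F and Eb are diatonic. But Cdim (C–Eb–Gb) is foreign: the diatonic ii on degree 2 is Cm, whereas Cdim comes from Bb minor. It is labeled ii°.

ii°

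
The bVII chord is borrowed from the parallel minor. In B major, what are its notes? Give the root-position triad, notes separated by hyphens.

bVII is built on the lowered scale degree 7. In B major degree 7 is A#; lowered it becomes A. Stacking thirds in B minor on A gives A–C#–E.

A-C#-E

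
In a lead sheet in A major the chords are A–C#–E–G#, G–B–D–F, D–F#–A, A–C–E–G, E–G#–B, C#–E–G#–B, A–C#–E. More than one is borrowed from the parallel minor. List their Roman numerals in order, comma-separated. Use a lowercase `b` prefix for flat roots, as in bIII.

bVII7, i7

In A major the diatonic chords are A, Bm, C#m, D, E, F#m, G#dim. A–C#–E–G# = Amaj7, D–F#–A = D, E–G#–B = E, C#–E–G#–B = C#m7 and A–C#–E = A all belong to that set. G–B–D–F is not: scale degree 7 in A major carries G#dim (vii°). In A minor the chord on that degree is G7, so here it functions as bVII7, borrowed from the parallel minor. But A–C–E–G is foreign: the diatonic I on degree 1 is A, whereas Am7 comes from A minor. It is labeled i7.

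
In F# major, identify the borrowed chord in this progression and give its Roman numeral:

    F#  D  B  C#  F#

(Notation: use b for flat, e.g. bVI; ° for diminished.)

bVI

F# major has the diatonic set F#, G#m, A#m, B, C#, D#m, E#dim. F#, B and C# all belong to that set. D (D–F#–A) is not: scale degree 6 in F# major carries D#m (vi). In F# minor the chord on that degree is D, so here it functions as bVI, borrowed from the parallel minor.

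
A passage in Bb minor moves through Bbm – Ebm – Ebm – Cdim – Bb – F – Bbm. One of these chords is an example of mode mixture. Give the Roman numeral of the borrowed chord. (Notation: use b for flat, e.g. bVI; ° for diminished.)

I

In Bb minor (with V from harmonic minor) the diatonic chords are Bbm, Cdim, Db, Ebm, F, Gb, Ab. Bbm, Ebm, Cdim and F all belong to that set. Bb (Bb–D–F) doesn't fit — on degree 1 Bb minor would have Bbm (i). Bb is the degree-1 chord of Bb major, so it is the borrowed I.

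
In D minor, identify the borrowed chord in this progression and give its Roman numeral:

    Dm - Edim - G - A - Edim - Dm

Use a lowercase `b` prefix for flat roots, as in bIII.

The diatonic triads in D minor (with V from harmonic minor) are Dm, Edim, F, Gm, A, Bb, C. Dm, Edim and A all belong to that set. G (G–B–D) doesn't fit — on degree 4 D minor would have Gm (iv). G is the degree-4 chord of D major, so it is the borrowed IV.

IV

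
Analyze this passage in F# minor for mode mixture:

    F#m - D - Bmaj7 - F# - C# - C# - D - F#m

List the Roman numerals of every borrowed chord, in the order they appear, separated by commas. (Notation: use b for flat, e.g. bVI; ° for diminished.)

The diatonic triads in F# minor (with V from harmonic minor) are F#m, G#dim, A, Bm, C#, D, E. F#m, D and C# all belong to that set. Bmaj7 (B–D#–F#–A#) doesn't fit — on degree 4 F# minor would have Bm (iv). Bmaj7 is the degree-4 chord of F# major, so it is the borrowed IVmaj7. F# (F#–A#–C#) doesn't fit — on degree 1 F# minor would have F#m (i). F# is the degree-1 chord of F# major, so it is the borrowed I.

IVmaj7, I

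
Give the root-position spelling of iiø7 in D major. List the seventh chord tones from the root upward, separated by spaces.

iiø7 is built on scale degree 2, which is E in both D major and its parallel. Stacking thirds in D minor on E gives E–G–Bb–D.

E G Bb D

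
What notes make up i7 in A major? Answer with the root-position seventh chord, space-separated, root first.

A C E G

i7 is built on scale degree 1, which is A in both A major and its parallel. In A minor the chord on A is A–C–E–G.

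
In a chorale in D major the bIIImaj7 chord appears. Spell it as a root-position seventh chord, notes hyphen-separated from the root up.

The root of bIIImaj7 is the lowered 3rd degree: F# becomes F. In D minor the chord on F is F–A–C–E.

F-A-C-E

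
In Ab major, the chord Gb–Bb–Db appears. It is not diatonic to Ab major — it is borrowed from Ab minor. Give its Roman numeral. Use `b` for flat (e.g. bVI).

bVII

In Ab major scale degree 7 is G; Gb is its lowered form, from Ab minor. Diatonically Ab major has Gdim (vii°) on that degree; Gb–Bb–Db is instead the major chord native to Ab minor, so it takes the label bVII.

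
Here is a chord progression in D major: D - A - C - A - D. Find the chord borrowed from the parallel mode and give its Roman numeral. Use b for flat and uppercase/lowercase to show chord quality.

bVII

The diatonic triads in D major are D, Em, F#m, G, A, Bm, C#dim. D and A both belong to that set. C (C–E–G) is not: scale degree 7 in D major carries C#dim (vii°). In D minor the chord on that degree is C, so here it functions as bVII, borrowed from the parallel minor.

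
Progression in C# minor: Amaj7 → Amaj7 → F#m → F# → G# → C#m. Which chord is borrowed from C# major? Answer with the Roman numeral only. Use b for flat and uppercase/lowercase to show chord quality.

In C# minor (with V from harmonic minor) the diatonic chords are C#m, D#dim, E, F#m, G#, A, B. Amaj7, F#m, G# and C#m are all diatonic. F# (F#–A#–C#) doesn't fit — on degree 4 C# minor would have F#m (iv). F# is the degree-4 chord of C# major, so it is the borrowed IV.

IV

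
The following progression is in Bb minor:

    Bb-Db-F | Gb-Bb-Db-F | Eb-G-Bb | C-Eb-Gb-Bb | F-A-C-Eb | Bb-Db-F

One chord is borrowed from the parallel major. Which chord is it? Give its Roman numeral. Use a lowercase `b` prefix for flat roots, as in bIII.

IV

In Bb minor (with V from harmonic minor) the diatonic chords are Bbm, Cdim, Db, Ebm, F, Gb, Ab. Of the given chords, Bb–Db–F = Bbm, Gb–Bb–Db–F = Gbmaj7, C–Eb–Gb–Bb = Cm7b5 and F–A–C–Eb = F7 are diatonic. But Eb–G–Bb is foreign: the diatonic iv on degree 4 is Ebm, whereas Eb comes from Bb major. It is labeled IV.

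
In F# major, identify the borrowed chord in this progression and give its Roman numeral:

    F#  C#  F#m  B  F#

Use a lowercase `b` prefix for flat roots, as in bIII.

i

F# major has the diatonic set F#, G#m, A#m, B, C#, D#m, E#dim. F#, C# and B all belong to that set. But F#m (F#–A–C#) is foreign: the diatonic I on degree 1 is F#, whereas F#m comes from F# minor. It is labeled i.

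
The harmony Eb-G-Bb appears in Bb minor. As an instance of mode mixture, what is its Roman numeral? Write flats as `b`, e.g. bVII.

The root Eb is the diatonic 4th degree of Bb minor; the borrowing shows in the chord quality. The diatonic chord on degree 4 would be Ebm (iv), but Eb–G–Bb is the major chord from Bb major. As a borrowed chord it is labeled IV.

IV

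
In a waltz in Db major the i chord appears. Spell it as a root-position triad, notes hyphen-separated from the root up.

i is built on scale degree 1, which is Db in both Db major and its parallel. Stacking thirds in Db minor on Db gives Db–Fb–Ab.

Db-Fb-Ab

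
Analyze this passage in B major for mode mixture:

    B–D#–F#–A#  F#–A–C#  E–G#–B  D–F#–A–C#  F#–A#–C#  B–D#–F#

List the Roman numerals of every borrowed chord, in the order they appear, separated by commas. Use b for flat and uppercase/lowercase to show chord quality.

v, bIIImaj7

B major has the diatonic set B, C#m, D#m, E, F#, G#m, A#dim. B–D#–F#–A# = Bmaj7, E–G#–B = E, F#–A#–C# = F# and B–D#–F# = B are all diatonic. F#–A–C# doesn't fit — on degree 5 B major would have F# (V). F#m is the degree-5 chord of B minor, so it is the borrowed v. But D–F#–A–C# is foreign: the diatonic iii on degree 3 is D#m, whereas Dmaj7 comes from B minor. It is labeled bIIImaj7.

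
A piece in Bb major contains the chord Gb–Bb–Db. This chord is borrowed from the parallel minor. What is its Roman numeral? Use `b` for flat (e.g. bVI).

bVI

The root Gb is the lowered 6th scale degree — diatonically Bb major has G there. Gb–Bb–Db is a major chord — the form found in Bb minor, not the diatonic vi (Gm). Borrowed into Bb major it is written bVI.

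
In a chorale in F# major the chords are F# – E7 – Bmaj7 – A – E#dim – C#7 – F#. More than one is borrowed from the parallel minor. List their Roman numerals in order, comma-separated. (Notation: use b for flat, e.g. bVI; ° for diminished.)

In F# major the diatonic chords are F#, G#m, A#m, B, C#, D#m, E#dim. Of the given chords, F#, Bmaj7, E#dim and C#7 are diatonic. E7 (E–G#–B–D) doesn't fit — on degree 7 F# major would have E#dim (vii°). E7 is the degree-7 chord of F# minor, so it is the borrowed bVII7. A (A–C#–E) is not: scale degree 3 in F# major carries A#m (iii). In F# minor the chord on that degree is A, so here it functions as bIII, borrowed from the parallel minor.

bVII7, bIII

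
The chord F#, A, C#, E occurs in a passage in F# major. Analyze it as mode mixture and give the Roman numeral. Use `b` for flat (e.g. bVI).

i7

F# is scale degree 1 in F# major. F#–A–C#–E is a minor-seventh chord — the form found in F# minor, not the diatonic I (F#). Borrowed into F# major it is written i7.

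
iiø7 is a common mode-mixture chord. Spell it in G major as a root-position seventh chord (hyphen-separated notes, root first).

A-C-Eb-G

The root, A, is scale degree 2 — the same note in G major and G minor; only the chord quality changes. Building the half-diminished-seventh chord from the parallel minor on A: A–C–Eb–G.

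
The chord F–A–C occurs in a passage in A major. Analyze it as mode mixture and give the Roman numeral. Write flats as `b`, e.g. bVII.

bVI

F is the lowered form of scale degree 6 in A major (the diatonic degree 6 is F#). The diatonic chord on degree 6 would be F#m (vi), but F–A–C is the major chord from A minor. As a borrowed chord it is labeled bVI.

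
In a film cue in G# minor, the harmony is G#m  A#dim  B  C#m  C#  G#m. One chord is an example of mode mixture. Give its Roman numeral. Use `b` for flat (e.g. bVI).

IV

The diatonic triads in G# minor (with V from harmonic minor) are G#m, A#dim, B, C#m, D#, E, F#. Of the given chords, G#m, A#dim, B and C#m are diatonic. But C# (C#–E#–G#) is foreign: the diatonic iv on degree 4 is C#m, whereas C# comes from G# major. It is labeled IV.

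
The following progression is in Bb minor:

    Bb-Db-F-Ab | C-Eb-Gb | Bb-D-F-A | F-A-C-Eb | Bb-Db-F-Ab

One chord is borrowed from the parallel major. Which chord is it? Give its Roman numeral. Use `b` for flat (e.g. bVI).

In Bb minor (with V from harmonic minor) the diatonic chords are Bbm, Cdim, Db, Ebm, F, Gb, Ab. Bb–Db–F–Ab = Bbm7, C–Eb–Gb = Cdim and F–A–C–Eb = F7 all belong to that set. But Bb–D–F–A is foreign: the diatonic i on degree 1 is Bbm, whereas Bbmaj7 comes from Bb major. It is labeled Imaj7.

Imaj7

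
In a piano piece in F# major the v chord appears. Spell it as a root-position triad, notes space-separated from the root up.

The root, C#, is scale degree 5 — the same note in F# major and F# minor; only the chord quality changes. Building the minor chord from the parallel minor on C#: C#–E–G#.

C# E G#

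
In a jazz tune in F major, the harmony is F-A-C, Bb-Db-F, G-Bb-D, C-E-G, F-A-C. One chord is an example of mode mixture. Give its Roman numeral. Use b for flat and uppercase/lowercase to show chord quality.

In F major the diatonic chords are F, Gm, Am, Bb, C, Dm, Edim. F–A–C = F, G–Bb–D = Gm and C–E–G = C are all diatonic. But Bb–Db–F is foreign: the diatonic IV on degree 4 is Bb, whereas Bbm comes from F minor. It is labeled iv.

iv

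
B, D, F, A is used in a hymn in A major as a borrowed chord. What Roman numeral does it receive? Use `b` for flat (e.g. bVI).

iiø7

B is scale degree 2 in A major. B–D–F–A is a half-diminished-seventh chord — the form found in A minor, not the diatonic ii (Bm). Borrowed into A major it is written iiø7.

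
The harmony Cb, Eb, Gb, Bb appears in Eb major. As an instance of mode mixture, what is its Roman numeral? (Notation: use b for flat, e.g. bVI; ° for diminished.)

The root Cb is the lowered 6th scale degree — diatonically Eb major has C there. The diatonic chord on degree 6 would be Cm (vi), but Cb–Eb–Gb–Bb is the major-seventh chord from Eb minor. As a borrowed chord it is labeled bVImaj7.

bVImaj7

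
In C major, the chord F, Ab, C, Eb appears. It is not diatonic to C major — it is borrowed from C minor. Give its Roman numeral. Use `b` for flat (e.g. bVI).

The root F is the diatonic 4th degree of C major; the borrowing shows in the chord quality. The diatonic chord on degree 4 would be F (IV), but F–Ab–C–Eb is the minor-seventh chord from C minor. As a borrowed chord it is labeled iv7.

iv7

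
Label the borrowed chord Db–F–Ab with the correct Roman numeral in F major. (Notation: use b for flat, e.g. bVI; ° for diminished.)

In F major scale degree 6 is D; Db is its lowered form, from F minor. Diatonically F major has Dm (vi) on that degree; Db–F–Ab is instead the major chord native to F minor, so it takes the label bVI.

bVI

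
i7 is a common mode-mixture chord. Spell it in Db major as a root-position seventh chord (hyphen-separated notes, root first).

Db-Fb-Ab-Cb

The root, Db, is scale degree 1 — the same note in Db major and Db minor; only the chord quality changes. In Db minor the chord on Db is Db–Fb–Ab–Cb.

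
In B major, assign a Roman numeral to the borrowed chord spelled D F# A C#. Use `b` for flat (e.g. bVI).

bIIImaj7

The root D is the lowered 3rd scale degree — diatonically B major has D# there. D–F#–A–C# is a major-seventh chord — the form found in B minor, not the diatonic iii (D#m). Borrowed into B major it is written bIIImaj7.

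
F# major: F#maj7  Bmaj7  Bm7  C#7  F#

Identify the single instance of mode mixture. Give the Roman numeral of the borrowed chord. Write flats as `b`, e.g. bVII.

iv7

F# major has the diatonic set F#, G#m, A#m, B, C#, D#m, E#dim. F#maj7, Bmaj7, C#7 and F# are all diatonic. But Bm7 (B–D–F#–A) is foreign: the diatonic IV on degree 4 is B, whereas Bm7 comes from F# minor. It is labeled iv7.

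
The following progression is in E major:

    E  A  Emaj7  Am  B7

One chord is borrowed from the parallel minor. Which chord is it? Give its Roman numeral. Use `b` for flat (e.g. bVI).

E major has the diatonic set E, F#m, G#m, A, B, C#m, D#dim. E, A, Emaj7 and B7 are all diatonic. Am (A–C–E) is not: scale degree 4 in E major carries A (IV). In E minor the chord on that degree is Am, so here it functions as iv, borrowed from the parallel minor.

iv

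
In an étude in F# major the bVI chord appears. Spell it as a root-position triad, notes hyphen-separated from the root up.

D-F#-A

bVI is built on the lowered scale degree 6. In F# major degree 6 is D#; lowered it becomes D. Stacking thirds in F# minor on D gives D–F#–A.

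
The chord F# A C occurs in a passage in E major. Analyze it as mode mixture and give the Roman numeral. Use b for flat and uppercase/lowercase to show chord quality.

ii°

F# is scale degree 2 in E major. F#–A–C is a diminished chord — the form found in E minor, not the diatonic ii (F#m). Borrowed into E major it is written ii°.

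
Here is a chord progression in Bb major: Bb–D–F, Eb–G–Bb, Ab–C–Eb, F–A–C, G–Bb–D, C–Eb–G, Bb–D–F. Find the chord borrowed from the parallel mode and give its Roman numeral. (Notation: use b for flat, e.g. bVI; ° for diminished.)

In Bb major the diatonic chords are Bb, Cm, Dm, Eb, F, Gm, Adim. Of the given chords, Bb–D–F = Bb, Eb–G–Bb = Eb, F–A–C = F, G–Bb–D = Gm and C–Eb–G = Cm are diatonic. Ab–C–Eb doesn't fit — on degree 7 Bb major would have Adim (vii°). Ab is the degree-7 chord of Bb minor, so it is the borrowed bVII.

bVII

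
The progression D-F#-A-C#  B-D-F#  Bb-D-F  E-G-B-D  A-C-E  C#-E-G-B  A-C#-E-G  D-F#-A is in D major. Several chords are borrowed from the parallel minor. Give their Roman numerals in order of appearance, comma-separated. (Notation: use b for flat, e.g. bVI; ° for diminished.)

The diatonic triads in D major are D, Em, F#m, G, A, Bm, C#dim. Of the given chords, D–F#–A–C# = Dmaj7, B–D–F# = Bm, E–G–B–D = Em7, C#–E–G–B = C#m7b5, A–C#–E–G = A7 and D–F#–A = D are diatonic. But Bb–D–F is foreign: the diatonic vi on degree 6 is Bm, whereas Bb comes from D minor. It is labeled bVI. A–C–E is not: scale degree 5 in D major carries A (V). In D minor the chord on that degree is Am, so here it functions as v, borrowed from the parallel minor.

bVI, v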